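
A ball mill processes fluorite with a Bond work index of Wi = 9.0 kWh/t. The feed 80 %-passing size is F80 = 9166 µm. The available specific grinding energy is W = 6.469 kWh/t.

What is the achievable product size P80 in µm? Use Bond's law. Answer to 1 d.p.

W_Bond = 10·Wi·(1/√P₈₀ − 1/√F₈₀)
P80^-0.5 = F80^-0.5 + W/(10 Wi)
  = 6.4690/(10·9.0) + 1/√9166 = 0.071878 + 0.010445 = 0.082323
P80 = (1/0.082323)² = 12.1473² = 147.56 µm

P80 = 147.6 µm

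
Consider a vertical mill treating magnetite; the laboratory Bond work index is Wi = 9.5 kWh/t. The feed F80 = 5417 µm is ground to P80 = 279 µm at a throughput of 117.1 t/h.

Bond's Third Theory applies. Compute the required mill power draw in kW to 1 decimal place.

P = 514.9 kW

W = 10·Wi·(P80^(-½) − F80^(-½))
W = 10·9.5·(1/√279 − 1/√5417) = 10·9.5·(0.046282) = 4.3967 kWh/t
Mill draw = 4.3967 × 117.1 = 514.9 kW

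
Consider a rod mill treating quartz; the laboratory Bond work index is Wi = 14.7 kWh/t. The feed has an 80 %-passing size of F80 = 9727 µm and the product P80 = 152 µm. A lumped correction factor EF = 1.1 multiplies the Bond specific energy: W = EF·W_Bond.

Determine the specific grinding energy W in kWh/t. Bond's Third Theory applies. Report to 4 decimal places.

W = 11.4761 kWh/t

W_Bond = 10·Wi·(1/√P₈₀ − 1/√F₈₀)
1/√152 = 0.081111;  1/√9727 = 0.010139
W = 10·14.7·(0.081111 − 0.010139) = 10.4328 kWh/t
Apply correction: 10.4328 × 1.1 = 11.4761 kWh/t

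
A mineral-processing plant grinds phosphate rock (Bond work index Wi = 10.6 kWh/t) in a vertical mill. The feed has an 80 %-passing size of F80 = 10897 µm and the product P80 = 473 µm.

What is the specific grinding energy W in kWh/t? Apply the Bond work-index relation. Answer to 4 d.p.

W = 3.8584 kWh/t

W = 10 Wi (P80^-0.5 − F80^-0.5)
1/√473 = 0.045980;  1/√10897 = 0.009580
W = 10·10.6·(0.045980 − 0.009580) = 3.8584 kWh/t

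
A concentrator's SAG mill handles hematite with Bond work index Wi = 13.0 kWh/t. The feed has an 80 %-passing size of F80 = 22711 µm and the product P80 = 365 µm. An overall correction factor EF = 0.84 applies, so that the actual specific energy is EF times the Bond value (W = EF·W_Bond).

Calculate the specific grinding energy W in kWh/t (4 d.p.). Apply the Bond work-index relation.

W_Bond = 10·Wi·(1/√P₈₀ − 1/√F₈₀)
1/√365 = 0.052342;  1/√22711 = 0.006636
W = 10·13.0·(0.052342 − 0.006636) = 5.9419 kWh/t
Apply correction: 5.9419 × 0.84 = 4.9912 kWh/t

W = 4.9912 kWh/t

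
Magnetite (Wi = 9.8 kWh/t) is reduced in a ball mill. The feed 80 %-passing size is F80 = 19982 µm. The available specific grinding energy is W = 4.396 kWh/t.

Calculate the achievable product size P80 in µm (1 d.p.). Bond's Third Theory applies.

W = 10 Wi / √P80 − 10 Wi / √F80
⇒ 1/√P80 = W/(10 Wi) + 1/√F80
  = 4.3960/(10·9.8) + 1/√19982 = 0.044857 + 0.007074 = 0.051931
P80 = (1/0.051931)² = 19.2562² = 370.80 µm

P80 = 370.8 µm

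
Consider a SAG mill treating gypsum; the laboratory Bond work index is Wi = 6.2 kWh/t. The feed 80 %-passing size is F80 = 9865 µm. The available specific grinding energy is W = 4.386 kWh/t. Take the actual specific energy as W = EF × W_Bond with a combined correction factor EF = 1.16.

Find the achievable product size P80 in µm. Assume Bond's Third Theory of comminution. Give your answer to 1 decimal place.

Bond:  W = 10 Wi (1/√P − 1/√F)
W_Bond = W / EF = 4.386 / 1.16 = 3.7810 kWh/t
P80^(−½) = W_Bond/(10 Wi) + F80^(−½)
  = 3.7810/(10·6.2) + 1/√9865 = 0.060984 + 0.010068 = 0.071053
P80 = (1/0.071053)² = 14.0741² = 198.08 µm

P80 = 198.1 µm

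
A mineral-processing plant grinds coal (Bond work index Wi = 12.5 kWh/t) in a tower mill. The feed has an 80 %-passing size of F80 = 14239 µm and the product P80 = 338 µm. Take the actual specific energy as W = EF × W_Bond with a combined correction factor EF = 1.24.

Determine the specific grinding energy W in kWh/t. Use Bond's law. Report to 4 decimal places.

W = 7.1319 kWh/t

W = 10 Wi (P80^-0.5 − F80^-0.5)
1/√338 = 0.054393;  1/√14239 = 0.008380
W = 10·12.5·(0.054393 − 0.008380) = 5.7516 kWh/t
Corrected W = EF·W_Bond = 1.24·5.7516 = 7.1319 kWh/t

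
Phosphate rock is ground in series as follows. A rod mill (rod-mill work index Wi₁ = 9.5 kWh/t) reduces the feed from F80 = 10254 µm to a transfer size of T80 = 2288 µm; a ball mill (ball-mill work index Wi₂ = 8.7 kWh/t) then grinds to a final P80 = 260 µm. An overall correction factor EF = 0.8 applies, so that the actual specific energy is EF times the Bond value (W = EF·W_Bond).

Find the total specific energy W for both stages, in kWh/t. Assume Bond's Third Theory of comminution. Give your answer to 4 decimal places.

W = 10 Wi (1/√P80 − 1/√F80)  [Bond]
Stage 1 (10254→2288 µm, Wi₁=9.5): W₁ = 10·9.5·(0.020906 − 0.009875) = 1.0479 kWh/t
Stage 2 (2288→260 µm, Wi₂=8.7): W₂ = 10·8.7·(0.062017 − 0.020906) = 3.5767 kWh/t
W = W₁ + W₂ = 1.0479 + 3.5767 = 4.6246 kWh/t
W_actual = 0.8 × 4.6246 = 3.6997 kWh/t

W = 3.6997 kWh/t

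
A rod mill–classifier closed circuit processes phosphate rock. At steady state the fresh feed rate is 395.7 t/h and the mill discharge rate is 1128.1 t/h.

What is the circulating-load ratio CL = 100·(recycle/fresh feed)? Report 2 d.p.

CL = 185.09 %

Mill node: discharge = fresh + recycle.
R = M − F = 1128.1 − 395.7 = 732.4 t/h
CL = 100·R/F = 100·732.4/395.7 = 185.09 %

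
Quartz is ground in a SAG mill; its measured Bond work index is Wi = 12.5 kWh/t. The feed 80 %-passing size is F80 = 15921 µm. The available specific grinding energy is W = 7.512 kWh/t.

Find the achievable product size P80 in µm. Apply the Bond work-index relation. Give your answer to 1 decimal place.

W = 10·Wi·[P80^(−½) − F80^(−½)]
P80^(−½) = W/(10 Wi) + F80^(−½)
  = 7.5120/(10·12.5) + 1/√15921 = 0.060096 + 0.007925 = 0.068021
P80 = (1/0.068021)² = 14.7013² = 216.13 µm

P80 = 216.1 µm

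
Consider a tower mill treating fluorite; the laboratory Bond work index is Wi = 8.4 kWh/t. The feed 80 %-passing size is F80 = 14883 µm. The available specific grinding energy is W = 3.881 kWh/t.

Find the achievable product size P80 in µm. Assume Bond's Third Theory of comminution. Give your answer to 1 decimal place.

P80 = 337.9 µm

W = 10 Wi (P80^-0.5 − F80^-0.5)
1/√P80 = 1/√F80 + W/(10·Wi)
  = 3.8810/(10·8.4) + 1/√14883 = 0.046202 + 0.008197 = 0.054399
P80 = (1/0.054399)² = 18.3826² = 337.92 µm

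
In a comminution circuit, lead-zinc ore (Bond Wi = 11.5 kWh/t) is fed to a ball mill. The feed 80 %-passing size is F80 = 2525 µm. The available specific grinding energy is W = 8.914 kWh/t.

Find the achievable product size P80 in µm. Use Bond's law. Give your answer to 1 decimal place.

Bond:  W = 10 Wi (1/√P − 1/√F)
⇒ 1/√P80 = W/(10·Wi) + 1/√F80
  = 8.9140/(10·11.5) + 1/√2525 = 0.077513 + 0.019901 = 0.097414
P80 = (1/0.097414)² = 10.2655² = 105.38 µm

P80 = 105.4 µm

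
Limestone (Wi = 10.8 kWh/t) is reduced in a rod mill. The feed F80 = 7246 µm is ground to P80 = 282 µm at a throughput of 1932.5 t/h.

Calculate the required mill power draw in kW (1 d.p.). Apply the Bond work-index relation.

W_Bond = 10·Wi·(1/√P₈₀ − 1/√F₈₀)
W = 10·10.8·(1/√282 − 1/√7246) = 10·10.8·(0.047801) = 5.1626 kWh/t
Power = W × throughput = 5.1626 kWh/t × 1932.5 t/h = 9976.6 kW

P = 9976.6 kW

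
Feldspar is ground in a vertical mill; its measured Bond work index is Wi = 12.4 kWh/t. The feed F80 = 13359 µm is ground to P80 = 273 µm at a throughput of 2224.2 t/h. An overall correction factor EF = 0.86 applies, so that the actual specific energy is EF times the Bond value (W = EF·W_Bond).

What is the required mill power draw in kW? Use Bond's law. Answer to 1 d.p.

W = 10·Wi·(P80^(-½) − F80^(-½))
W = 10·12.4·(1/√273 − 1/√13359) = 10·12.4·(0.051871) = 6.4320 kWh/t
W_actual = 0.86 × 6.4320 = 5.5315 kWh/t
P_mill = W·ṁ = 5.5315·2224.2 = 12303.2 kW

P = 12303.2 kW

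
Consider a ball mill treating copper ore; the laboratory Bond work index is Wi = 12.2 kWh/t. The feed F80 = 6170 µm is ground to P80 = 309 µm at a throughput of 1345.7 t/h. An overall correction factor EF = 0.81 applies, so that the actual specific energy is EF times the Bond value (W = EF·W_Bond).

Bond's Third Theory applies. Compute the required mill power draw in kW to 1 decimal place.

W = 10 Wi (P80^-0.5 − F80^-0.5)
W = 10·12.2·(1/√309 − 1/√6170) = 10·12.2·(0.044157) = 5.3872 kWh/t
Corrected W = EF·W_Bond = 0.81·5.3872 = 4.3636 kWh/t
P = W·T = 4.3636·1345.7 = 5872.1 kW

P = 5872.1 kW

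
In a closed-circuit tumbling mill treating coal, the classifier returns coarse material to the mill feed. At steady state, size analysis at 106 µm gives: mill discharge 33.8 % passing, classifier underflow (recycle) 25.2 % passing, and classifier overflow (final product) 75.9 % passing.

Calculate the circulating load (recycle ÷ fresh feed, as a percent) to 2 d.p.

Mass balance on the −106 µm fraction:
Fd + Rd = Ru + Fo ⇒ R/F = (o−d)/(d−u)
r = (75.9 − 33.8)/(33.8 − 25.2) = 42.1/8.6 = 4.8953
CL = 100·r = 489.53 %

CL = 489.53 %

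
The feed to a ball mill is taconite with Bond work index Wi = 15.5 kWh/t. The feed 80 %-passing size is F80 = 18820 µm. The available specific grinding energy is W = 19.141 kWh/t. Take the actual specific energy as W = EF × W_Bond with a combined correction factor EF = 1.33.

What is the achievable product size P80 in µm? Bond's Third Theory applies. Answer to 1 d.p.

Bond:  W = 10 Wi (1/√P − 1/√F)
W_Bond = W / EF = 19.141 / 1.33 = 14.3917 kWh/t
P80^(−½) = W_Bond/(10 Wi) + F80^(−½)
  = 14.3917/(10·15.5) + 1/√18820 = 0.092850 + 0.007289 = 0.100139
P80 = (1/0.100139)² = 9.9861² = 99.72 µm

P80 = 99.7 µm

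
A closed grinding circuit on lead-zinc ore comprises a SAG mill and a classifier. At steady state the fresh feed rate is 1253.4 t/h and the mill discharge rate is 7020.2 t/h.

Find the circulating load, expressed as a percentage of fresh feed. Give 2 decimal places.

CL = 460.09 %

Discharge = new feed + return, hence
R = M − F = 7020.2 − 1253.4 = 5766.8 t/h
CL = 100·R/F = 100·5766.8/1253.4 = 460.09 %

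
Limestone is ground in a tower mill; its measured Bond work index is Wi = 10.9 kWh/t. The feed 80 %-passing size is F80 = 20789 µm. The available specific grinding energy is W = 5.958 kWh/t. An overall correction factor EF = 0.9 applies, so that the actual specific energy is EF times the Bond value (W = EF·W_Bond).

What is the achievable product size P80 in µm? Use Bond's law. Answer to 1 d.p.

W = 10 Wi (1/√P80 − 1/√F80)  [Bond]
W_Bond = W / EF = 5.958 / 0.9 = 6.6200 kWh/t
1/√P80 = 1/√F80 + W_Bond/(10·Wi)
  = 6.6200/(10·10.9) + 1/√20789 = 0.060734 + 0.006936 = 0.067670
P80 = (1/0.067670)² = 14.7777² = 218.38 µm

P80 = 218.4 µm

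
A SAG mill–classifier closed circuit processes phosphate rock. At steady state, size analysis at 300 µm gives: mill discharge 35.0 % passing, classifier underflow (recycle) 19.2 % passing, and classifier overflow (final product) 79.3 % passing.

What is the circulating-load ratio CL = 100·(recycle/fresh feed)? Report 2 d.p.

CL = 280.38 %

Mass balance on the −300 µm fraction:
Fd + Rd = Ru + Fo ⇒ R/F = (o−d)/(d−u)
r = (79.3 − 35.0)/(35.0 − 19.2) = 44.3/15.8 = 2.8038
CL = 100·r = 280.38 %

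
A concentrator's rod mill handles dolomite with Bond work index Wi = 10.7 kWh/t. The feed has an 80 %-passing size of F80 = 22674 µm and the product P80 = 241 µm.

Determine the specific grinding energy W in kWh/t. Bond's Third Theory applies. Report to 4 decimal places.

W = 6.1819 kWh/t

W = 10·Wi·[P80^(−½) − F80^(−½)]
1/√241 = 0.064416;  1/√22674 = 0.006641
W = 10·10.7·(0.064416 − 0.006641) = 6.1819 kWh/t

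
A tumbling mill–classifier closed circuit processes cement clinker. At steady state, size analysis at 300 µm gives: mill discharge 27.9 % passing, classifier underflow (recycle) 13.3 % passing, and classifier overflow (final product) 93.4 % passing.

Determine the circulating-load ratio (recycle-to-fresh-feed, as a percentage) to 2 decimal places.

Two-product formula at 300 µm:
(1+r)d = ru + o → r = (o−d)/(d−u)
r = (93.4 − 27.9)/(27.9 − 13.3) = 65.5/14.6 = 4.4863
CL = 100·r = 448.63 %

CL = 448.63 %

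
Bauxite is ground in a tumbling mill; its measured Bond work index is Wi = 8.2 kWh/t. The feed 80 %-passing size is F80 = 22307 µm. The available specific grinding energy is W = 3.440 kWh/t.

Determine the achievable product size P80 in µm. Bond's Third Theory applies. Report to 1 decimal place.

P80 = 422.6 µm

Bond: W = 10·Wi·(1/√P80 − 1/√F80)
P80^-0.5 = F80^-0.5 + W/(10 Wi)
  = 3.4400/(10·8.2) + 1/√22307 = 0.041951 + 0.006695 = 0.048647
P80 = (1/0.048647)² = 20.5564² = 422.57 µm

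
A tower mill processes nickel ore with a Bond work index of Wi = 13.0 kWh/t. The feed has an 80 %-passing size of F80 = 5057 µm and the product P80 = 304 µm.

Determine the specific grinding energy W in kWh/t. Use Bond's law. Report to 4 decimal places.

W = 5.6279 kWh/t

W_Bond = 10·Wi·(1/√P₈₀ − 1/√F₈₀)
1/√304 = 0.057354;  1/√5057 = 0.014062
W = 10·13.0·(0.057354 − 0.014062) = 5.6279 kWh/t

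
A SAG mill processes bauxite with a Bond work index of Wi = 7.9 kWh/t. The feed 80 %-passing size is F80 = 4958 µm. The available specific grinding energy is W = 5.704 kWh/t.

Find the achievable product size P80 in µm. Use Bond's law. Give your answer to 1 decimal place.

P80 = 133.9 µm

Bond: W = 10·Wi·(1/√P80 − 1/√F80)
P80^(−½) = W/(10 Wi) + F80^(−½)
  = 5.7040/(10·7.9) + 1/√4958 = 0.072203 + 0.014202 = 0.086404
P80 = (1/0.086404)² = 11.5735² = 133.95 µm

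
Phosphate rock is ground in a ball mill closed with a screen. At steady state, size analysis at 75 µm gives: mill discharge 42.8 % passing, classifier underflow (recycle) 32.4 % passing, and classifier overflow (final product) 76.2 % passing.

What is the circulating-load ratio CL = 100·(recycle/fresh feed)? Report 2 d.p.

Two-product formula at 75 µm:
(1+r)d = ru + o → r = (o−d)/(d−u)
r = (76.2 − 42.8)/(42.8 − 32.4) = 33.4/10.4 = 3.2115
CL = 100·r = 321.15 %

CL = 321.15 %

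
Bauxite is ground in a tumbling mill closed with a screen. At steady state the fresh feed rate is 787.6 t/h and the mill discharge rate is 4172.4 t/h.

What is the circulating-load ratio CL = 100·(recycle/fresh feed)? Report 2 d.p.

CL = 429.76 %

Discharge = new feed + return, hence
R = M − F = 4172.4 − 787.6 = 3384.8 t/h
CL = 100·R/F = 100·3384.8/787.6 = 429.76 %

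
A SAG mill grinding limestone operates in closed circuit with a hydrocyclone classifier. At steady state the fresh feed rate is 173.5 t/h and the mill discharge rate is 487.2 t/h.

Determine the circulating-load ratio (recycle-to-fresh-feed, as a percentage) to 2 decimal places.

CL = 180.81 %

Discharge = new feed + return, hence
R = M − F = 487.2 − 173.5 = 313.7 t/h
CL = 100·R/F = 100·313.7/173.5 = 180.81 %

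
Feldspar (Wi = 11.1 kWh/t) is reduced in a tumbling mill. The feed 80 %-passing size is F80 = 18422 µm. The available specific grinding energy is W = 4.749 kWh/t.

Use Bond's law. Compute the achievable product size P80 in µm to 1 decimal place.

Bond: W = 10·Wi·(1/√P80 − 1/√F80)
⇒ 1/√P80 = W/(10·Wi) + 1/√F80
  = 4.7490/(10·11.1) + 1/√18422 = 0.042784 + 0.007368 = 0.050151
P80 = (1/0.050151)² = 19.9396² = 397.59 µm

P80 = 397.6 µm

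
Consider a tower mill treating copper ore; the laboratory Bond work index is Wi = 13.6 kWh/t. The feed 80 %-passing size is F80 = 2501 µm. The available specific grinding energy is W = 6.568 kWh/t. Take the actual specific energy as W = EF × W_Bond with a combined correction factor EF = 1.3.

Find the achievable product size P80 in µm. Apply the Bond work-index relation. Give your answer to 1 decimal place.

P80 = 306.2 µm

W_Bond = 10·Wi·(1/√P₈₀ − 1/√F₈₀)
W_Bond = W / EF = 6.568 / 1.3 = 5.0523 kWh/t
1/√P80 = 1/√F80 + W_Bond/(10·Wi)
  = 5.0523/(10·13.6) + 1/√2501 = 0.037149 + 0.019996 = 0.057145
P80 = (1/0.057145)² = 17.4992² = 306.22 µm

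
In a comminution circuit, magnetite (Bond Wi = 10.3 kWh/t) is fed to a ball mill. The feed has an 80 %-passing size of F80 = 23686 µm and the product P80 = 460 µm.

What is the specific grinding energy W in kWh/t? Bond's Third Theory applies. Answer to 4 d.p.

W = 4.1331 kWh/t

Bond:  W = 10 Wi (1/√P − 1/√F)
1/√460 = 0.046625;  1/√23686 = 0.006498
W = 10·10.3·(0.046625 − 0.006498) = 4.1331 kWh/t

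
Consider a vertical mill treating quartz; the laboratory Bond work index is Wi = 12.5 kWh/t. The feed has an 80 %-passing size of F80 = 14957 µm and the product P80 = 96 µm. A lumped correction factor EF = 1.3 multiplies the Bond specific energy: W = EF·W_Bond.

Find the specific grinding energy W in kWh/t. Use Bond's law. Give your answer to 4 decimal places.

W = 15.2564 kWh/t

W = 10 Wi (P80^-0.5 − F80^-0.5)
1/√96 = 0.102062;  1/√14957 = 0.008177
W = 10·12.5·(0.102062 − 0.008177) = 11.7357 kWh/t
Apply correction: 11.7357 × 1.3 = 15.2564 kWh/t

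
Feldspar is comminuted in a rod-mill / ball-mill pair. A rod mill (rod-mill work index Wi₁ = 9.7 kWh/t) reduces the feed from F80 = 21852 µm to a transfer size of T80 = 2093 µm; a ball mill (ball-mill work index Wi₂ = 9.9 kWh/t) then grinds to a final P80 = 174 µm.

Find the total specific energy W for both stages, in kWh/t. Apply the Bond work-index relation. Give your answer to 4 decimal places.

W = 10·Wi·(P80^(-½) − F80^(-½))
Stage 1 (21852→2093 µm, Wi₁=9.7): W₁ = 10·9.7·(0.021858 − 0.006765) = 1.4641 kWh/t
Stage 2 (2093→174 µm, Wi₂=9.9): W₂ = 10·9.9·(0.075810 − 0.021858) = 5.3412 kWh/t
W = W₁ + W₂ = 1.4641 + 5.3412 = 6.8053 kWh/t

W = 6.8053 kWh/t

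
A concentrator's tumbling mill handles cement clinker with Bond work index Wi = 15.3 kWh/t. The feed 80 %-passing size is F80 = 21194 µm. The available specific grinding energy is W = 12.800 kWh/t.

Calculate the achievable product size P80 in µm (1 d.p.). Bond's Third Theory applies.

W = 10·Wi·(P80^(-½) − F80^(-½))
⇒ 1/√P80 = W/(10 Wi) + 1/√F80
  = 12.8000/(10·15.3) + 1/√21194 = 0.083660 + 0.006869 = 0.090529
P80 = (1/0.090529)² = 11.0462² = 122.02 µm

P80 = 122.0 µm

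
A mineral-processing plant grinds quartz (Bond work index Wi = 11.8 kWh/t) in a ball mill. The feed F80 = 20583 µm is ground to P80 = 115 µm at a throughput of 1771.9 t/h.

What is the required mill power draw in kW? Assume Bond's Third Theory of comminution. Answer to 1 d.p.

W_Bond = 10·Wi·(1/√P₈₀ − 1/√F₈₀)
W = 10·11.8·(1/√115 − 1/√20583) = 10·11.8·(0.086280) = 10.1811 kWh/t
P_mill = W·ṁ = 10.1811·1771.9 = 18039.8 kW

P = 18039.8 kW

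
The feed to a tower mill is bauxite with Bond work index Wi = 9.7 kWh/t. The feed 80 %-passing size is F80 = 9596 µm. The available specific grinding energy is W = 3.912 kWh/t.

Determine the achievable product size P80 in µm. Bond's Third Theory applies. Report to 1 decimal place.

P80 = 391.5 µm

W = 10·Wi·[P80^(−½) − F80^(−½)]
P80^(−½) = W/(10 Wi) + F80^(−½)
  = 3.9120/(10·9.7) + 1/√9596 = 0.040330 + 0.010208 = 0.050538
P80 = (1/0.050538)² = 19.7870² = 391.53 µm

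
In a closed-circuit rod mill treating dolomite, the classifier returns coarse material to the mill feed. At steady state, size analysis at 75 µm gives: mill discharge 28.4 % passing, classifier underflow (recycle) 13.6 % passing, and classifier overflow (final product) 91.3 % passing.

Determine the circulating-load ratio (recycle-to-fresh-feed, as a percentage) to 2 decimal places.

Two-product formula at 75 µm:
(1+r)d = ru + o → r = (o−d)/(d−u)
r = (91.3 − 28.4)/(28.4 − 13.6) = 62.9/14.8 = 4.2500
CL = 100·r = 425.00 %

CL = 425.00 %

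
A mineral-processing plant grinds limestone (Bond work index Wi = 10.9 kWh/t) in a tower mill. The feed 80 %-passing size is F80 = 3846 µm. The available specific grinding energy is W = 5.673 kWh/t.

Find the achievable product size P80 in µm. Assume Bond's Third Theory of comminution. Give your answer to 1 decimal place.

P80 = 215.2 µm

W = 10 Wi / √P80 − 10 Wi / √F80
⇒ 1/√P80 = W/(10 Wi) + 1/√F80
  = 5.6730/(10·10.9) + 1/√3846 = 0.052046 + 0.016125 = 0.068171
P80 = (1/0.068171)² = 14.6691² = 215.18 µm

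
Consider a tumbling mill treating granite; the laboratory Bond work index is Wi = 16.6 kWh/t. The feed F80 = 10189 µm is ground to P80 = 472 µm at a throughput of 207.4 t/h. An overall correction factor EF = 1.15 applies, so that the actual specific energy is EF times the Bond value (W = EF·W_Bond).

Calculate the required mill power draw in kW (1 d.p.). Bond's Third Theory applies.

P = 1430.2 kW

Bond:  W = 10 Wi (1/√P − 1/√F)
W = 10·16.6·(1/√472 − 1/√10189) = 10·16.6·(0.036122) = 5.9962 kWh/t
Apply correction: 5.9962 × 1.15 = 6.8957 kWh/t
Power = W × throughput = 6.8957 kWh/t × 207.4 t/h = 1430.2 kW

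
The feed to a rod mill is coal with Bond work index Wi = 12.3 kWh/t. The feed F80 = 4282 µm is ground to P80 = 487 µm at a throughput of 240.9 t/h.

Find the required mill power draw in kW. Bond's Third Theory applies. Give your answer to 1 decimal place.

Bond:  W = 10 Wi (1/√P − 1/√F)
W = 10·12.3·(1/√487 − 1/√4282) = 10·12.3·(0.030032) = 3.6940 kWh/t
P = W·T = 3.6940·240.9 = 889.9 kW

P = 889.9 kW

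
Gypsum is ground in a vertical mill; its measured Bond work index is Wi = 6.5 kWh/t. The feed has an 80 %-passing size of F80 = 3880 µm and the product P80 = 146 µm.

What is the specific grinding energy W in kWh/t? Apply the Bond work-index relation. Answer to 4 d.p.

W = 10 Wi / √P80 − 10 Wi / √F80
1/√146 = 0.082761;  1/√3880 = 0.016054
W = 10·6.5·(0.082761 − 0.016054) = 4.3359 kWh/t

W = 4.3359 kWh/t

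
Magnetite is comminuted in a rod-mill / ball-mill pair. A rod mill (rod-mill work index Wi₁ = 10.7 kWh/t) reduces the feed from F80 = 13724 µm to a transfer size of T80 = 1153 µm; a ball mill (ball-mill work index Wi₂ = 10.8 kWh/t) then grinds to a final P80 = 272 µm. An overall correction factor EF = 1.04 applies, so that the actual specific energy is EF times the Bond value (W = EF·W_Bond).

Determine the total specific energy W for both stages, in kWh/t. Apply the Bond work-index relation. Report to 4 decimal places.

W = 5.8299 kWh/t

W = 10 Wi (1/√P80 − 1/√F80)  [Bond]
Stage 1 (13724→1153 µm, Wi₁=10.7): W₁ = 10·10.7·(0.029450 − 0.008536) = 2.2378 kWh/t
Stage 2 (1153→272 µm, Wi₂=10.8): W₂ = 10·10.8·(0.060634 − 0.029450) = 3.3679 kWh/t
W = W₁ + W₂ = 2.2378 + 3.3679 = 5.6056 kWh/t
Corrected W = EF·W_Bond = 1.04·5.6056 = 5.8299 kWh/t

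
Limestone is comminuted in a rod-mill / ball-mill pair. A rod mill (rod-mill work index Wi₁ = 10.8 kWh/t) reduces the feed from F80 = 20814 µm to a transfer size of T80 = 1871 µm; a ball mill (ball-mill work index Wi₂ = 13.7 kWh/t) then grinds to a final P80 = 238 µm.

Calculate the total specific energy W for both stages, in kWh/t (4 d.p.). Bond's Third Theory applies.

W_Bond = 10·Wi·(1/√P₈₀ − 1/√F₈₀)
Stage 1 (20814→1871 µm, Wi₁=10.8): W₁ = 10·10.8·(0.023119 − 0.006931) = 1.7482 kWh/t
Stage 2 (1871→238 µm, Wi₂=13.7): W₂ = 10·13.7·(0.064820 − 0.023119) = 5.7131 kWh/t
W = W₁ + W₂ = 1.7482 + 5.7131 = 7.4614 kWh/t

W = 7.4614 kWh/t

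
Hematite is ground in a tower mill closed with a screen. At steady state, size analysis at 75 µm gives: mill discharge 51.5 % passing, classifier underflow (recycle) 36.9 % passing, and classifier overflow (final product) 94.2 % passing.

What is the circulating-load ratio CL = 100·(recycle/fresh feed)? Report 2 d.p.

Let r = R/F. Size balance at 75 µm:
r = (o − d)/(d − u)
r = (94.2 − 51.5)/(51.5 − 36.9) = 42.7/14.6 = 2.9247
CL = 100·r = 292.47 %

CL = 292.47 %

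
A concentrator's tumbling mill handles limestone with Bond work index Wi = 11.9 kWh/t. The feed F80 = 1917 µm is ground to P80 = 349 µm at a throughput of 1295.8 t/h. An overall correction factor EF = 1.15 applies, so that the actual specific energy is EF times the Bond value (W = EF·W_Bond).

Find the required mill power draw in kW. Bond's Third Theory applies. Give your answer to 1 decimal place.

W = 10·Wi·(P80^(-½) − F80^(-½))
W = 10·11.9·(1/√349 − 1/√1917) = 10·11.9·(0.030689) = 3.6520 kWh/t
Corrected W = EF·W_Bond = 1.15·3.6520 = 4.1998 kWh/t
Power = W × throughput = 4.1998 kWh/t × 1295.8 t/h = 5442.1 kW

P = 5442.1 kW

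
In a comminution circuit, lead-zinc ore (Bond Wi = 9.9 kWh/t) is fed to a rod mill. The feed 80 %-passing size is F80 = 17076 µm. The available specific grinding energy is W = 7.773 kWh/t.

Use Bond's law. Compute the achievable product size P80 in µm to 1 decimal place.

P80 = 134.7 µm

W = 10 Wi / √P80 − 10 Wi / √F80
P80^(−½) = W/(10 Wi) + F80^(−½)
  = 7.7730/(10·9.9) + 1/√17076 = 0.078515 + 0.007653 = 0.086168
P80 = (1/0.086168)² = 11.6053² = 134.68 µm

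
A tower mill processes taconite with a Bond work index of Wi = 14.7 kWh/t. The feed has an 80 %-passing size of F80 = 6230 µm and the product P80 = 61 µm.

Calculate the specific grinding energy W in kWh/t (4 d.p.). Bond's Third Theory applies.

W = 10 Wi (1/√P80 − 1/√F80)  [Bond]
1/√61 = 0.128037;  1/√6230 = 0.012669
W = 10·14.7·(0.128037 − 0.012669) = 16.9590 kWh/t

W = 16.9590 kWh/t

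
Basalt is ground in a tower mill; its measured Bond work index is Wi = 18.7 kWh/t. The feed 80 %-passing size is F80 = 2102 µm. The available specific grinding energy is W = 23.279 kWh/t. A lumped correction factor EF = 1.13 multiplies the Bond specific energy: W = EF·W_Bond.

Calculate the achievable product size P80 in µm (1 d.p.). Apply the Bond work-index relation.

P80 = 57.4 µm

W = 10 Wi / √P80 − 10 Wi / √F80
W_Bond = W / EF = 23.279 / 1.13 = 20.6009 kWh/t
P80^-0.5 = F80^-0.5 + W_Bond/(10 Wi)
  = 20.6009/(10·18.7) + 1/√2102 = 0.110165 + 0.021811 = 0.131977
P80 = (1/0.131977)² = 7.5771² = 57.41 µm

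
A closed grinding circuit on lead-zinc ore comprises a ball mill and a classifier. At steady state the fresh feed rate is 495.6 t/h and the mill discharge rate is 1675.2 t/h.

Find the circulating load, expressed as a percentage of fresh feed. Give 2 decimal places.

M = F + R at steady state, so:
R = M − F = 1675.2 − 495.6 = 1179.6 t/h
CL = 100·R/F = 100·1179.6/495.6 = 238.01 %

CL = 238.01 %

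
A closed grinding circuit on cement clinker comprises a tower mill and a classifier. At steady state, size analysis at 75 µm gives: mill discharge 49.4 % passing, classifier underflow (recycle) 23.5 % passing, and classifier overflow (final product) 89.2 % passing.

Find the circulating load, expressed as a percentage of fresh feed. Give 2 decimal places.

Mass balance on the −75 µm fraction:
Fd + Rd = Ru + Fo ⇒ R/F = (o−d)/(d−u)
r = (89.2 − 49.4)/(49.4 − 23.5) = 39.8/25.9 = 1.5367
CL = 100·r = 153.67 %

CL = 153.67 %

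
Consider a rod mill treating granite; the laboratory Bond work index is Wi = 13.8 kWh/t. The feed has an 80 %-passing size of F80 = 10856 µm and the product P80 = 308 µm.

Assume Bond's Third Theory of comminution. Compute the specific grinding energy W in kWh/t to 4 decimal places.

W = 10 Wi (1/√P80 − 1/√F80)  [Bond]
1/√308 = 0.056980;  1/√10856 = 0.009598
W = 10·13.8·(0.056980 − 0.009598) = 6.5388 kWh/t

W = 6.5388 kWh/t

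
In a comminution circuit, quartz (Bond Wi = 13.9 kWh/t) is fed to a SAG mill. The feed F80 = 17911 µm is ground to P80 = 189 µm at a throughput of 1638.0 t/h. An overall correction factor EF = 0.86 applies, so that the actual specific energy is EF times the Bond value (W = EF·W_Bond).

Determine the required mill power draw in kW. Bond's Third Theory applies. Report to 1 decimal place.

W_Bond = 10·Wi·(1/√P₈₀ − 1/√F₈₀)
W = 10·13.9·(1/√189 − 1/√17911) = 10·13.9·(0.065267) = 9.0721 kWh/t
With EF = 0.86: W = 9.0721·0.86 = 7.8020 kWh/t
Power = W × throughput = 7.8020 kWh/t × 1638.0 t/h = 12779.8 kW

P = 12779.8 kW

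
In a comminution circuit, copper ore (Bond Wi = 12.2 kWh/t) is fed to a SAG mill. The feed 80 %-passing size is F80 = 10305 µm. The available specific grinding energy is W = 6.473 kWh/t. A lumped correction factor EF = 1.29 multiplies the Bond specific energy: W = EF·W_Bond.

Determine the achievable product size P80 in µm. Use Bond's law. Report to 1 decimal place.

W = 10 Wi (P80^-0.5 − F80^-0.5)
W_Bond = W / EF = 6.473 / 1.29 = 5.0178 kWh/t
⇒ 1/√P80 = W_Bond/(10 Wi) + 1/√F80
  = 5.0178/(10·12.2) + 1/√10305 = 0.041130 + 0.009851 = 0.050981
P80 = (1/0.050981)² = 19.6153² = 384.76 µm

P80 = 384.8 µm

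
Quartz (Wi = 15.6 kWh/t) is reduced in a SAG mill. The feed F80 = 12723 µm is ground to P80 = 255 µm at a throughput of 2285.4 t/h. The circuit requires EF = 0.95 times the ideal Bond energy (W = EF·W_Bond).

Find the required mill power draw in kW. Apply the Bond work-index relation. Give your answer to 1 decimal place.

W = 10 Wi / √P80 − 10 Wi / √F80
W = 10·15.6·(1/√255 − 1/√12723) = 10·15.6·(0.053757) = 8.3861 kWh/t
Corrected W = EF·W_Bond = 0.95·8.3861 = 7.9668 kWh/t
P = W·T = 7.9668·2285.4 = 18207.3 kW

P = 18207.3 kW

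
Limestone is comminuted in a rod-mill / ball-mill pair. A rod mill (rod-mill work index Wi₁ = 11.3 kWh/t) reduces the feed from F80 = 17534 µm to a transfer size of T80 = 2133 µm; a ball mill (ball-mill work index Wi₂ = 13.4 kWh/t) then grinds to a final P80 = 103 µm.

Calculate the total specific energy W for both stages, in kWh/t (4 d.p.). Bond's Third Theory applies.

W = 10·Wi·(P80^(-½) − F80^(-½))
Stage 1 (17534→2133 µm, Wi₁=11.3): W₁ = 10·11.3·(0.021652 − 0.007552) = 1.5933 kWh/t
Stage 2 (2133→103 µm, Wi₂=13.4): W₂ = 10·13.4·(0.098533 − 0.021652) = 10.3020 kWh/t
W = W₁ + W₂ = 1.5933 + 10.3020 = 11.8953 kWh/t

W = 11.8953 kWh/t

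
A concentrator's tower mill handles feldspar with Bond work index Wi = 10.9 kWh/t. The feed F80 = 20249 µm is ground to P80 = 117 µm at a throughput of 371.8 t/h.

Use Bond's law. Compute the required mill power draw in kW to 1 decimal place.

Bond:  W = 10 Wi (1/√P − 1/√F)
W = 10·10.9·(1/√117 − 1/√20249) = 10·10.9·(0.085423) = 9.3111 kWh/t
Power = W × throughput = 9.3111 kWh/t × 371.8 t/h = 3461.9 kW

P = 3461.9 kW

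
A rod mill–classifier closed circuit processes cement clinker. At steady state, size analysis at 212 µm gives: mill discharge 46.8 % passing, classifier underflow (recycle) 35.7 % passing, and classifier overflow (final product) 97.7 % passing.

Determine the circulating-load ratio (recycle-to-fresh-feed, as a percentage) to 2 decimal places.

CL = 458.56 %

Mass balance on the −212 µm fraction:
d + r·d = r·u + o → r(d−u) = o−d
r = (97.7 − 46.8)/(46.8 − 35.7) = 50.9/11.1 = 4.5856
CL = 100·r = 458.56 %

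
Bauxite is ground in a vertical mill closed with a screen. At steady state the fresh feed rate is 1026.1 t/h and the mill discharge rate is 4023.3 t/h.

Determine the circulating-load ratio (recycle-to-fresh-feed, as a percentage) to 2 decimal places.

M = F + R at steady state, so:
R = M − F = 4023.3 − 1026.1 = 2997.2 t/h
CL = 100·R/F = 100·2997.2/1026.1 = 292.10 %

CL = 292.10 %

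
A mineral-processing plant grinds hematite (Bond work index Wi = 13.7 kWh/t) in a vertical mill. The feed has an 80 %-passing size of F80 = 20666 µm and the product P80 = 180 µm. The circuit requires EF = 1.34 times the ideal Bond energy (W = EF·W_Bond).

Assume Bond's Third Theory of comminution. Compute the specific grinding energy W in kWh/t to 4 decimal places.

W = 10 Wi (P80^-0.5 − F80^-0.5)
1/√180 = 0.074536;  1/√20666 = 0.006956
W = 10·13.7·(0.074536 − 0.006956) = 9.2584 kWh/t
With EF = 1.34: W = 9.2584·1.34 = 12.4062 kWh/t

W = 12.4062 kWh/t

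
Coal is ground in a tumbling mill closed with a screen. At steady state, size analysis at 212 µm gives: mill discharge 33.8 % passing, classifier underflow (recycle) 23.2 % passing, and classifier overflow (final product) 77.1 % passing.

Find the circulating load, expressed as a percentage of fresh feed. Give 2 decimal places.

Two-product formula at 212 µm:
(1+r)·d = r·u + o ⇒ r = (o−d)/(d−u)
r = (77.1 − 33.8)/(33.8 − 23.2) = 43.3/10.6 = 4.0849
CL = 100·r = 408.49 %

CL = 408.49 %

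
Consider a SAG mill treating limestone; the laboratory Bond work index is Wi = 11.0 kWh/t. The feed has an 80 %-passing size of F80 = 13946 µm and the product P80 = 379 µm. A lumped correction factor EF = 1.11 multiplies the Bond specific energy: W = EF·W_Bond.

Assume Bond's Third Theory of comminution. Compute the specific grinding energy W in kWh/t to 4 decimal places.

W_Bond = 10·Wi·(1/√P₈₀ − 1/√F₈₀)
1/√379 = 0.051367;  1/√13946 = 0.008468
W = 10·11.0·(0.051367 − 0.008468) = 4.7189 kWh/t
Corrected W = EF·W_Bond = 1.11·4.7189 = 5.2379 kWh/t

W = 5.2379 kWh/t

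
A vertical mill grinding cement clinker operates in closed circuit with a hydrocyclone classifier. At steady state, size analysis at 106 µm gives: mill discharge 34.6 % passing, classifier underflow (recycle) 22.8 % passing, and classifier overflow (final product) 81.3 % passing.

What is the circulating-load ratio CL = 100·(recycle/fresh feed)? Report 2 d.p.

Mass balance on the −106 µm fraction:
r = (o − d)/(d − u)
r = (81.3 − 34.6)/(34.6 − 22.8) = 46.7/11.8 = 3.9576
CL = 100·r = 395.76 %

CL = 395.76 %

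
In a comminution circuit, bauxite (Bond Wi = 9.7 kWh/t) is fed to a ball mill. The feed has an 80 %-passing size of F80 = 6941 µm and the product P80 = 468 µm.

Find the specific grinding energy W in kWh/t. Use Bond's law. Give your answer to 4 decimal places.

W_Bond = 10·Wi·(1/√P₈₀ − 1/√F₈₀)
1/√468 = 0.046225;  1/√6941 = 0.012003
W = 10·9.7·(0.046225 − 0.012003) = 3.3195 kWh/t

W = 3.3195 kWh/t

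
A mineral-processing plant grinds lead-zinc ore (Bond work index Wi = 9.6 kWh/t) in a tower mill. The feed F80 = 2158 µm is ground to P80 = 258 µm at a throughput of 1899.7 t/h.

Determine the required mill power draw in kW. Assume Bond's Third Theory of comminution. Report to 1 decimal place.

P = 7428.1 kW

W_Bond = 10·Wi·(1/√P₈₀ − 1/√F₈₀)
W = 10·9.6·(1/√258 − 1/√2158) = 10·9.6·(0.040731) = 3.9102 kWh/t
P_mill = W·ṁ = 3.9102·1899.7 = 7428.1 kW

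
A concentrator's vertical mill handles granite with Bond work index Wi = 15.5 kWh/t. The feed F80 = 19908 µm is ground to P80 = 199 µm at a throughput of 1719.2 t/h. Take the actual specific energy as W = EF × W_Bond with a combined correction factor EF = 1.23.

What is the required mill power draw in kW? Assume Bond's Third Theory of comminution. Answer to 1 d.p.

W = 10 Wi / √P80 − 10 Wi / √F80
W = 10·15.5·(1/√199 − 1/√19908) = 10·15.5·(0.063801) = 9.8891 kWh/t
Apply correction: 9.8891 × 1.23 = 12.1636 kWh/t
Power = W × throughput = 12.1636 kWh/t × 1719.2 t/h = 20911.7 kW

P = 20911.7 kW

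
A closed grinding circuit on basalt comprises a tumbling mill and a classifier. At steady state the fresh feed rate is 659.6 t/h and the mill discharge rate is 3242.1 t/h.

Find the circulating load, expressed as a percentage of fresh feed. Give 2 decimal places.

CL = 391.53 %

Steady state: M = F + R.
R = M − F = 3242.1 − 659.6 = 2582.5 t/h
CL = 100·R/F = 100·2582.5/659.6 = 391.53 %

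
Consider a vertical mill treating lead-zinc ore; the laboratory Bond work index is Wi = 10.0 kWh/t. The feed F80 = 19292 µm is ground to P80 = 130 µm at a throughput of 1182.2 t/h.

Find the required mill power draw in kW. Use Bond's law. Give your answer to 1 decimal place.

W = 10 Wi / √P80 − 10 Wi / √F80
W = 10·10.0·(1/√130 − 1/√19292) = 10·10.0·(0.080506) = 8.0506 kWh/t
P_mill = W·ṁ = 8.0506·1182.2 = 9517.4 kW

P = 9517.4 kW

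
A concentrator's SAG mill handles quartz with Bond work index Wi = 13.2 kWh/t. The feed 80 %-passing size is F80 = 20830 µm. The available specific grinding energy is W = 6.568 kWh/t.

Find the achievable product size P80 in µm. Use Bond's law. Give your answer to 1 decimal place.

W_Bond = 10·Wi·(1/√P₈₀ − 1/√F₈₀)
⇒ 1/√P80 = W/(10·Wi) + 1/√F80
  = 6.5680/(10·13.2) + 1/√20830 = 0.049758 + 0.006929 = 0.056686
P80 = (1/0.056686)² = 17.6409² = 311.20 µm

P80 = 311.2 µm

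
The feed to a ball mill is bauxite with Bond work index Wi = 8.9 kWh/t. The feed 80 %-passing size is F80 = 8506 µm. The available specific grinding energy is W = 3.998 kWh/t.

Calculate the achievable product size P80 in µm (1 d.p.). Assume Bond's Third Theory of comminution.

P80 = 321.6 µm

W = 10 Wi (P80^-0.5 − F80^-0.5)
1/√P80 = 1/√F80 + W/(10·Wi)
  = 3.9980/(10·8.9) + 1/√8506 = 0.044921 + 0.010843 = 0.055764
P80 = (1/0.055764)² = 17.9327² = 321.58 µm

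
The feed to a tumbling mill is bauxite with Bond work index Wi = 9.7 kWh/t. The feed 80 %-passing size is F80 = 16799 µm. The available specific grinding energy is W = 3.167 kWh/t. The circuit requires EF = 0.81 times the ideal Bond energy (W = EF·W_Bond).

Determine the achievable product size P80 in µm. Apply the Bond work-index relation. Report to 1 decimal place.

W = 10 Wi / √P80 − 10 Wi / √F80
W_Bond = W / EF = 3.167 / 0.81 = 3.9099 kWh/t
P80^-0.5 = F80^-0.5 + W_Bond/(10 Wi)
  = 3.9099/(10·9.7) + 1/√16799 = 0.040308 + 0.007715 = 0.048023
P80 = (1/0.048023)² = 20.8232² = 433.60 µm

P80 = 433.6 µm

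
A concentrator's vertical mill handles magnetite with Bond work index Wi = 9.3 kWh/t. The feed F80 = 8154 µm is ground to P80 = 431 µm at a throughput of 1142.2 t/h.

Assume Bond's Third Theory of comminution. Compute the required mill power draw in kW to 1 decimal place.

Bond: W = 10·Wi·(1/√P80 − 1/√F80)
W = 10·9.3·(1/√431 − 1/√8154) = 10·9.3·(0.037094) = 3.4497 kWh/t
P = W·T = 3.4497·1142.2 = 3940.3 kW

P = 3940.3 kW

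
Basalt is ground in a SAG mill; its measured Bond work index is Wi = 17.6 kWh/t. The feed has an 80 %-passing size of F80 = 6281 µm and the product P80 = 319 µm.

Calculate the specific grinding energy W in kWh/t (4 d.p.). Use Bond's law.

W = 10·Wi·(P80^(-½) − F80^(-½))
1/√319 = 0.055989;  1/√6281 = 0.012618
W = 10·17.6·(0.055989 − 0.012618) = 7.6334 kWh/t

W = 7.6334 kWh/t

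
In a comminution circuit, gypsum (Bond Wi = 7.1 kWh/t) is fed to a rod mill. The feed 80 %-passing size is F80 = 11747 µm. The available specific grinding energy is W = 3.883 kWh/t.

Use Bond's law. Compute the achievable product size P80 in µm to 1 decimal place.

P80 = 244.8 µm

W = 10 Wi (P80^-0.5 − F80^-0.5)
P80^-0.5 = F80^-0.5 + W/(10 Wi)
  = 3.8830/(10·7.1) + 1/√11747 = 0.054690 + 0.009226 = 0.063917
P80 = (1/0.063917)² = 15.6454² = 244.78 µm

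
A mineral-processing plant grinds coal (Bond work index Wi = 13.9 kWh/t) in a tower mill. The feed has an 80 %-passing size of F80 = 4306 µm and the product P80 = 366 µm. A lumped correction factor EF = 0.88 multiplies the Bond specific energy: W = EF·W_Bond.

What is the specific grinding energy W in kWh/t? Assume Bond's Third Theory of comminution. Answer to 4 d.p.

W = 4.5297 kWh/t

W = 10 Wi (P80^-0.5 − F80^-0.5)
1/√366 = 0.052271;  1/√4306 = 0.015239
W = 10·13.9·(0.052271 − 0.015239) = 5.1474 kWh/t
W_actual = 0.88 × 5.1474 = 4.5297 kWh/t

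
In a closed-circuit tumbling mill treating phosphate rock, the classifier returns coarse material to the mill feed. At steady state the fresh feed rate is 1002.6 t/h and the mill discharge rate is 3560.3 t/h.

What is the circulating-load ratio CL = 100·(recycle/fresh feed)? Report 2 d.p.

Mill node: discharge = fresh + recycle.
R = M − F = 3560.3 − 1002.6 = 2557.7 t/h
CL = 100·R/F = 100·2557.7/1002.6 = 255.11 %

CL = 255.11 %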